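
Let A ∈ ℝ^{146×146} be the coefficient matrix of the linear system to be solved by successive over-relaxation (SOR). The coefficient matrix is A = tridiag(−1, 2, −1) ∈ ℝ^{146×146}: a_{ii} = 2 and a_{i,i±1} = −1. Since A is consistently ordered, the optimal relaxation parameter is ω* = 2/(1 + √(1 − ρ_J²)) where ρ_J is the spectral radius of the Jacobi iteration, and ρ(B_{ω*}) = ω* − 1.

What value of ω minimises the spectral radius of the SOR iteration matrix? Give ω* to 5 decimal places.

ρ_J = max_k |cos(kπ/147)| = cos(π/147) = 0.99977
√(1−ρ_J²) = |sin(π/147)| = 0.021370
[ω*] 2 ÷ (1 + 0.021370) = 2 ÷ 1.021370 = 1.95815.
Hence ρ(B_{ω*}) = 1.95815 − 1 = 0.95815.

ω* = 1.95815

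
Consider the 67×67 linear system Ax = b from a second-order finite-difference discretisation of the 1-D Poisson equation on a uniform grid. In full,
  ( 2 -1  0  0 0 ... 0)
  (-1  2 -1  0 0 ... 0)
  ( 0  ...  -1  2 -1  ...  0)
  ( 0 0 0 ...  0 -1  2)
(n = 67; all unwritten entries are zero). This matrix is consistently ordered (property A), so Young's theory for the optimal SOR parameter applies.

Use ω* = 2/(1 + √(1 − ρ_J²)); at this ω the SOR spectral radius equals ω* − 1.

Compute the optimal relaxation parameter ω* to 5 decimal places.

ω* = 1.91171

With n=67, ρ(Jacobi) = cos(π/68) = 0.99893.
1 − cos²(π/68) = sin²(π/68) ⇒ √(1−ρ_J²) = sin(π/68) = 0.046183.
ω* = 2 / (1 + 0.046183) = 2 / 1.046183 ≈ 1.91171.
[ρ_SOR] ω* − 1 = 0.91171.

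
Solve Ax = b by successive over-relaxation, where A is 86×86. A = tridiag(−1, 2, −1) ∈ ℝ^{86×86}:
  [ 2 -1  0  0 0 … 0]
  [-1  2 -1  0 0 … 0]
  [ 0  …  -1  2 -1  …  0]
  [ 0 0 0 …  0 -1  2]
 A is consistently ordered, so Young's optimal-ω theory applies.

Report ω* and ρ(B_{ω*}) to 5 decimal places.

ω* = 1.93031, ρ_SOR = 0.93031

n=86: λ(B_J) = 1 − λ(A)/2 = cos(kπ/87); k=1 gives ρ_J = 0.99935.
root = sin(π/87) = 0.036102  (since 1−cos² = sin²).
ω* = 2/(1+0.036102) = 1.93031
At ω = 1.93031 every |λ(B_ω)| = ω−1, so ρ_SOR = 0.93031.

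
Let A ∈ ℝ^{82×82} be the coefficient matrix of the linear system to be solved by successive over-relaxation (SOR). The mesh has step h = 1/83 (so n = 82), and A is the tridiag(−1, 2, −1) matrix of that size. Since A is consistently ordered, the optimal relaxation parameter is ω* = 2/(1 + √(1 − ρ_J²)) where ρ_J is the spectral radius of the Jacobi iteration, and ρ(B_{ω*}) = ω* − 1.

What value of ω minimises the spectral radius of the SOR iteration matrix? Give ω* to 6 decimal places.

B_J for the 82×82 system has eigenvalues cos(kπ/83); ρ_J = cos(π/83) = 0.999284.
√(1−ρ_J²) = |sin(π/83)| = 0.0378415
ω* = 2/(1+0.0378415) = 1.927077
ρ(B_{ω*}) = ω*−1 = 0.927077

ω* = 1.927077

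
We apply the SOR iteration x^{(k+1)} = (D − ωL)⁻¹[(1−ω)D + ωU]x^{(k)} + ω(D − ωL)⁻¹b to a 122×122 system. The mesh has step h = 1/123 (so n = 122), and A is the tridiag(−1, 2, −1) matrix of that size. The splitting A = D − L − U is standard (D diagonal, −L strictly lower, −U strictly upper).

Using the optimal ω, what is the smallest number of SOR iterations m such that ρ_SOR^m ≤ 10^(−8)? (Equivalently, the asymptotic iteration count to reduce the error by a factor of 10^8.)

[ρ_J] n=122: ρ(B_J) = cos(π/(n+1)) = cos(π/123) = 0.9996738.
1 − cos²(π/123) = sin²(π/123) ⇒ √(1−ρ_J²) = sin(π/123) = 0.0255386.
Then 2/(1+√(1−ρ_J²)) = 2/(1+0.0255386); ω* = 2/1.0255386 = 1.9501948.
At ω = 1.9501948 every |λ(B_ω)| = ω−1, so ρ_SOR = 0.9501948.
(0.9501948)^m ≤ 10^{−8}  ⇒  m·ln(0.9501948) ≤ −8·ln10  ⇒  m ≥ 360.566  ⇒  m = 361

m = 361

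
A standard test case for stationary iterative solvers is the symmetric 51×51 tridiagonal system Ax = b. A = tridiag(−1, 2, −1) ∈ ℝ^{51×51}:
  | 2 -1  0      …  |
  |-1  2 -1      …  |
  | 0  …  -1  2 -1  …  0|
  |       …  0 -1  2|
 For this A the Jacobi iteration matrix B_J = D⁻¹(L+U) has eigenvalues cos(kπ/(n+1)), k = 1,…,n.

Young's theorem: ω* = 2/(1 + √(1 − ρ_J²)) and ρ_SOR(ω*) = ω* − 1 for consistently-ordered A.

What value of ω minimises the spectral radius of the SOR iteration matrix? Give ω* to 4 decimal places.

[ρ_J] n=51: ρ(B_J) = cos(π/(n+1)) = cos(π/52) = 0.9982.
√(1 − cos²(π/52)) = sin(π/52) ≈ 0.06038.
ω* = 2 / (1 + 0.06038) = 2 / 1.06038 ≈ 1.8861.
ρ(B_{ω*}) = ω*−1 = 0.8861

ω* = 1.8861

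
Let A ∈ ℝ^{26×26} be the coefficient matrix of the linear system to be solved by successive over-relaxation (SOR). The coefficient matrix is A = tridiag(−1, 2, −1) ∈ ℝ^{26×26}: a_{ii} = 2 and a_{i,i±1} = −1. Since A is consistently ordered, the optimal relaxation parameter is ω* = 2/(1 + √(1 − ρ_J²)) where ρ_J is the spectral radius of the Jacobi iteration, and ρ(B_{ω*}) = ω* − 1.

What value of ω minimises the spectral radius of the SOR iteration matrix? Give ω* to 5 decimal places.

ω* = 1.79197

n=26: λ(B_J) = 1 − λ(A)/2 = cos(kπ/27); k=1 gives ρ_J = 0.99324.
√(1−ρ_J²) simplifies to sin(π/27) = 0.116093.
Young: ω* = 2/(1+√(1−ρ_J²)) = 2/(1+0.116093) = 2/1.116093 = 1.79197.
ρ(B_{ω*}) = ω*−1 = 0.79197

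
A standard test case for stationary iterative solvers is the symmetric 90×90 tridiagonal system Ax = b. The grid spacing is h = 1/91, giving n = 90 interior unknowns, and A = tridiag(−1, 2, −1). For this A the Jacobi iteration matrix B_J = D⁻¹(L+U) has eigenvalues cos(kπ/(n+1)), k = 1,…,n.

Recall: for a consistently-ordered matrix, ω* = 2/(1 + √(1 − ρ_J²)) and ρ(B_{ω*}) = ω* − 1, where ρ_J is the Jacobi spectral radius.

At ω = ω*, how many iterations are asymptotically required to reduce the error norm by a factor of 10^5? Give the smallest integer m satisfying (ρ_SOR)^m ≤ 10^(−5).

m = 167

With n=90, ρ(Jacobi) = cos(π/91) = 0.9994041.
√(1−ρ_J²) = |sin(π/91)| = 0.0345161
So ω* = 2/1.0345161 = 1.9332710 (Young).
[ρ_SOR] ω* − 1 = 0.9332710.
ρ_SOR^m ≤ 10^(−5) ⇔ m ≥ 5·ln10/(−ln 0.9332710) = 11.5129/0.0690597 = 166.709; m = ⌈166.709⌉ = 167.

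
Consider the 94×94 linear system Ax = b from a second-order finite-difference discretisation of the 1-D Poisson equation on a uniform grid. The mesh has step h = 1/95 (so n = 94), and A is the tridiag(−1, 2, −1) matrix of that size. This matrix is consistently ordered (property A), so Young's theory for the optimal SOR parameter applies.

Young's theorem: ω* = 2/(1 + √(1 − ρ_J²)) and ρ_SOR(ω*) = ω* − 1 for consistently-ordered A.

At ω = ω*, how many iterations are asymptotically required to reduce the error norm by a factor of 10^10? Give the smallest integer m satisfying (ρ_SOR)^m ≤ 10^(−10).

ρ_J = max_k |cos(kπ/95)| = cos(π/95) = 0.9994533
√(1−ρ_J²) simplifies to sin(π/95) = 0.0330634.
ω* = 2 / (1 + 0.0330634) = 2 / 1.0330634 ≈ 1.9359896.
ρ_SOR = ω* − 1 ≈ 0.9359896.
m ≥ 10·ln10 / (−ln 0.9359896) = 348.081; smallest integer m = 349.

m = 349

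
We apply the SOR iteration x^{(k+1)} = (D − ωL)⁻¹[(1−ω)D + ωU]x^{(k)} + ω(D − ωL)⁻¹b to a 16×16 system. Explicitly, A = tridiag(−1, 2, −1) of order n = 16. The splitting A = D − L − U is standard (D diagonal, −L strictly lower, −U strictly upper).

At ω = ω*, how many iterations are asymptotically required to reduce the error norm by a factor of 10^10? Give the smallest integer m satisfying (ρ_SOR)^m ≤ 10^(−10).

½·tridiag(1,0,1) at n=16: λ_k = cos(kπ/17); max |λ| at k=1 ⇒ ρ_J = cos(π/17) ≈ 0.9829731.
root = sin(π/17) = 0.1837495  (since 1−cos² = sin²).
ω* = 2/(1+0.1837495) = 1.6895466
ρ_SOR = ω* − 1 = 1.6895466 − 1 = 0.6895466.
Need (0.6895466)^m ≤ 10^(−10): m ≥ 10·ln10/|ln 0.6895466| = 23.0259/0.371721 = 61.944 ⇒ m = 62.

m = 62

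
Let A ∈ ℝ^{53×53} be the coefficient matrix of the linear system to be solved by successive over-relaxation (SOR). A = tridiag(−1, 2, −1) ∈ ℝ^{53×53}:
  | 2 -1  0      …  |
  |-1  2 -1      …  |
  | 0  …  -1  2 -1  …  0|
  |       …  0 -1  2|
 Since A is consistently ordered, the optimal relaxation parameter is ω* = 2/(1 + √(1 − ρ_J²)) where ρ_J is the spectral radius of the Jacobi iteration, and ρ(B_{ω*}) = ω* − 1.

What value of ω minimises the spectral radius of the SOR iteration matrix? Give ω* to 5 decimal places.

[ρ_J] n=53: ρ(B_J) = cos(π/(n+1)) = cos(π/54) = 0.99831.
√(1−ρ_J²) = |sin(π/54)| = 0.058145
[ω*] 2 ÷ (1 + 0.058145) = 2 ÷ 1.058145 = 1.89010.
At ω = 1.89010 every |λ(B_ω)| = ω−1, so ρ_SOR = 0.89010.

ω* = 1.89010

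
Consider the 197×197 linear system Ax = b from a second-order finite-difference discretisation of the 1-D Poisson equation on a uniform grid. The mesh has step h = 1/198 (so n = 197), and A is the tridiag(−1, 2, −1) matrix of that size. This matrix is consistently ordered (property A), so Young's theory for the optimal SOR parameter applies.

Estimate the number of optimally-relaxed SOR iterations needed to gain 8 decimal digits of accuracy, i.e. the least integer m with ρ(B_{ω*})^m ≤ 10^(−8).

m = 581

ρ_J = max_k |cos(kπ/198)| = cos(π/198) = 0.9998741
root = sin(π/198) = 0.0158660  (since 1−cos² = sin²).
So ω* = 2/1.0158660 = 1.9687636 (Young).
ρ_SOR = ω* − 1 ≈ 0.9687636.
8·ln10 = 18.4207; −ln(0.9687636) = 0.0317347; m = ⌈18.4207/0.0317347⌉ = ⌈580.459⌉ = 581.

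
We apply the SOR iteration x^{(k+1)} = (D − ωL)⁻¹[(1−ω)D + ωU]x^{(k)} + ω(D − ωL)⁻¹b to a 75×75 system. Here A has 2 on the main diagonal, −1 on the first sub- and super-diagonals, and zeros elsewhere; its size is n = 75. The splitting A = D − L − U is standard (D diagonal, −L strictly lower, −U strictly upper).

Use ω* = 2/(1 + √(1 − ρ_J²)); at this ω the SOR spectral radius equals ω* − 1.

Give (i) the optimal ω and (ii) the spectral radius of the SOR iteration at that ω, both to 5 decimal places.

B_J for the 75×75 system has eigenvalues cos(kπ/76); ρ_J = cos(π/76) = 0.99915.
1 − cos²(π/76) = sin²(π/76) ⇒ √(1−ρ_J²) = sin(π/76) = 0.041325.
ω* = 2/(1 + 0.041325) = 2/1.041325 = 1.92063.
ρ_SOR = ω* − 1 = 1.92063 − 1 = 0.92063.

ω* = 1.92063, ρ_SOR = 0.92063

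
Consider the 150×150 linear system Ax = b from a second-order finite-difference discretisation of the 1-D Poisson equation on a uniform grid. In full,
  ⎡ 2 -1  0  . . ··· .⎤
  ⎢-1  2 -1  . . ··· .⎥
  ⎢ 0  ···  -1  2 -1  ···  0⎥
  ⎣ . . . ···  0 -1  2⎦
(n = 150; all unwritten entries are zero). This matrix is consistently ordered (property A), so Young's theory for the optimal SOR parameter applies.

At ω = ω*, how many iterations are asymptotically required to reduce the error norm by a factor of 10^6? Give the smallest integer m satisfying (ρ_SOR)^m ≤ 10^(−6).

m = 332

ρ_J = max_k |cos(kπ/151)| = cos(π/151) = 0.9997836
√(1 − cos²(π/151)) = sin(π/151) ≈ 0.0208037.
ω* = 2/(1 + 0.0208037) = 2/1.0208037 = 1.9592405.
and ρ(B_{ω*}) = 1.9592405 − 1 = 0.9592405.
(0.9592405)^m ≤ 10^{−6}  ⇒  m·ln(0.9592405) ≤ −6·ln10  ⇒  m ≥ 331.996  ⇒  m = 332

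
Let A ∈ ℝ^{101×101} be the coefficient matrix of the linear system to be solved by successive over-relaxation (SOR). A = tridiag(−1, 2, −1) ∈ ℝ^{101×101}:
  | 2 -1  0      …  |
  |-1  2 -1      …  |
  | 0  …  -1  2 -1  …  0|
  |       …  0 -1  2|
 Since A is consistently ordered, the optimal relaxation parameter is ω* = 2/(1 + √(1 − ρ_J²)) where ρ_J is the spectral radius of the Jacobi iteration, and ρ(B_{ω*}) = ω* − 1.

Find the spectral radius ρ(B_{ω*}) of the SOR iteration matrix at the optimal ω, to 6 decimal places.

With n=101, ρ(Jacobi) = cos(π/102) = 0.999526.
√(1−ρ_J²) = |sin(π/102)| = 0.0307951
ω* = 2/(1+0.0307951) = 1.940250
ρ_SOR = ω* − 1 = 1.940250 − 1 = 0.940250.

ρ_SOR = 0.940250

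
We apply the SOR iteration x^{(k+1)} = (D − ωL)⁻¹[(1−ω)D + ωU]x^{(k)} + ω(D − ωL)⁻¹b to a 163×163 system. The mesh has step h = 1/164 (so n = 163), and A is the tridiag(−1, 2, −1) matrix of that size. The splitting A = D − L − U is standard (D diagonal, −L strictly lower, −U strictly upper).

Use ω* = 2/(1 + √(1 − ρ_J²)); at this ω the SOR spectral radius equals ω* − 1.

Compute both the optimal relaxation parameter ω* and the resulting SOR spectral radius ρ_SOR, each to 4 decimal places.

spectrum of D⁻¹(L+U) = {cos(kπ/164) : 1≤k≤163}; ρ_J = cos(π/164) = 0.9998.
√(1−ρ_J²) simplifies to sin(π/164) = 0.01915.
ω* = 2/(1+0.01915) = 1.9624
ρ_SOR = ω* − 1 ≈ 0.9624.

ω* = 1.9624, ρ_SOR = 0.9624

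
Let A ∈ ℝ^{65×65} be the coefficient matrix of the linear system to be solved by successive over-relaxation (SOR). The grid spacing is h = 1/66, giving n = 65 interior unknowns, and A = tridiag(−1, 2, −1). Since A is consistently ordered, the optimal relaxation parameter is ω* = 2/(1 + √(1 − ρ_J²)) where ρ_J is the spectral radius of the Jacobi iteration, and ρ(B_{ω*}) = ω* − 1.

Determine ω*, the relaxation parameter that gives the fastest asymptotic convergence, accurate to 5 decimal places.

ω* = 1.90916

With n=65, ρ(Jacobi) = cos(π/66) = 0.99887.
√(1−ρ_J²) simplifies to sin(π/66) = 0.047582.
ω* = 2/(1+0.047582) = 1.90916
[ρ_SOR] ω* − 1 = 0.90916.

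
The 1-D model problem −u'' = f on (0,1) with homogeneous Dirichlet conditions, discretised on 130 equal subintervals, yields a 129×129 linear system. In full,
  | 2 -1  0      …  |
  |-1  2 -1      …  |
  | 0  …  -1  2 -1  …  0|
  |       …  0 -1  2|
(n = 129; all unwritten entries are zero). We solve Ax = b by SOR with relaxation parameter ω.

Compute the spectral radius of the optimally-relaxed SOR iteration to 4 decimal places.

ρ_SOR = 0.9528

With n=129, ρ(Jacobi) = cos(π/130) = 0.9997.
1 − cos²(π/130) = sin²(π/130) ⇒ √(1−ρ_J²) = sin(π/130) = 0.02416.
[ω*] 2 ÷ (1 + 0.02416) = 2 ÷ 1.02416 = 1.9528.
Hence ρ(B_{ω*}) = 1.9528 − 1 = 0.9528.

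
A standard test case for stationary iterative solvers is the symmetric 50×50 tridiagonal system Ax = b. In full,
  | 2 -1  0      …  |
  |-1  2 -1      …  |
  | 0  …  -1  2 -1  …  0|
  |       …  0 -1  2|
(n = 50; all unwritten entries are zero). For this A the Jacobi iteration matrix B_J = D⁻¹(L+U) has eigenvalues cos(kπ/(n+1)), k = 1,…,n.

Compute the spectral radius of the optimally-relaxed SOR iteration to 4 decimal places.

n=50: λ(B_J) = 1 − λ(A)/2 = cos(kπ/51); k=1 gives ρ_J = 0.9981.
√(1 − cos²(π/51)) = sin(π/51) ≈ 0.06156.
ω* = 2/(1+0.06156) = 1.8840
At ω = 1.8840 every |λ(B_ω)| = ω−1, so ρ_SOR = 0.8840.

ρ_SOR = 0.8840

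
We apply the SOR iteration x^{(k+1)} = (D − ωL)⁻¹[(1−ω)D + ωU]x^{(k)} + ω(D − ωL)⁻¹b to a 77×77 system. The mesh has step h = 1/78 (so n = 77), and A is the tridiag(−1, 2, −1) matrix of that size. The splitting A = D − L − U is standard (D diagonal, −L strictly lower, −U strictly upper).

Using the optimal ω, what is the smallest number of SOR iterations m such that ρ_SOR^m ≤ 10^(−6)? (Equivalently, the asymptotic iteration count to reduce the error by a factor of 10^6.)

n=77: λ(B_J) = 1 − λ(A)/2 = cos(kπ/78); k=1 gives ρ_J = 0.9991890.
√(1−ρ_J²) = |sin(π/78)| = 0.0402659
ω* = 2 / (1 + 0.0402659) = 2 / 1.0402659 ≈ 1.9225854.
At ω = 1.9225854 every |λ(B_ω)| = ω−1, so ρ_SOR = 0.9225854.
(0.9225854)^m ≤ 10^{−6}  ⇒  m·ln(0.9225854) ≤ −6·ln10  ⇒  m ≥ 171.461  ⇒  m = 172

m = 172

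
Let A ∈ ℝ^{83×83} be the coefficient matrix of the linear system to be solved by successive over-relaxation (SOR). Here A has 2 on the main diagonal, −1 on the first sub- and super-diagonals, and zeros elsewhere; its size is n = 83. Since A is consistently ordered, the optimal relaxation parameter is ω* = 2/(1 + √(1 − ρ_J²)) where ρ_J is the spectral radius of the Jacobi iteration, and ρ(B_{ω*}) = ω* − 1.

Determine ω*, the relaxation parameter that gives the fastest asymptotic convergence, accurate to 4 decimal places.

spectrum of D⁻¹(L+U) = {cos(kπ/84) : 1≤k≤83}; ρ_J = cos(π/84) = 0.9993.
1 − cos²(π/84) = sin²(π/84) ⇒ √(1−ρ_J²) = sin(π/84) = 0.03739.
Then 2/(1+√(1−ρ_J²)) = 2/(1+0.03739); ω* = 2/1.03739 = 1.9279.
ρ(B_{ω*}) = ω*−1 = 0.9279

ω* = 1.9279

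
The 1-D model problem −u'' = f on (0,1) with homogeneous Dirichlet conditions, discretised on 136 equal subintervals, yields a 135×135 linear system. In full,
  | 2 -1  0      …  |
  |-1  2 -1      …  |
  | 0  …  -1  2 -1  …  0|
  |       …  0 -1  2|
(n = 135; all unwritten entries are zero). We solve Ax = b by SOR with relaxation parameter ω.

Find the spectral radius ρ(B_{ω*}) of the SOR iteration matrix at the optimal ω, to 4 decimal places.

n=135: λ(B_J) = 1 − λ(A)/2 = cos(kπ/136); k=1 gives ρ_J = 0.9997.
√(1−ρ_J²) simplifies to sin(π/136) = 0.02310.
ω* = 2/(1 + 0.02310) = 2/1.02310 = 1.9548.
ρ_SOR = ω* − 1 = 1.9548 − 1 = 0.9548.

ρ_SOR = 0.9548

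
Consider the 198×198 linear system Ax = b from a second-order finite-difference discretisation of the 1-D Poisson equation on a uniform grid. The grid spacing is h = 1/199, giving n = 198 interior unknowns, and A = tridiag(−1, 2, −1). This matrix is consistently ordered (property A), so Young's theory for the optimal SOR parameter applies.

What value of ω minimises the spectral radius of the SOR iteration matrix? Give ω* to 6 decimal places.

ρ_J = max_k |cos(kπ/199)| = cos(π/199) = 0.999875
√(1−ρ_J²) = |sin(π/199)| = 0.0157862
ω* = 2 / (1 + 0.0157862) = 2 / 1.0157862 ≈ 1.968918.
and ρ(B_{ω*}) = 1.968918 − 1 = 0.968918.

ω* = 1.968918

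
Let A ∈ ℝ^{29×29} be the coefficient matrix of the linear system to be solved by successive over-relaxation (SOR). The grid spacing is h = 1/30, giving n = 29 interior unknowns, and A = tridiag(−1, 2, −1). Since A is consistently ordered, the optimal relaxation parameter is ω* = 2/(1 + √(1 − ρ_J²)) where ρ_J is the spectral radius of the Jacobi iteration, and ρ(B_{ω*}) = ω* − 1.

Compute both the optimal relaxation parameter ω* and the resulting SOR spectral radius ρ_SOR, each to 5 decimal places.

½·tridiag(1,0,1) at n=29: λ_k = cos(kπ/30); max |λ| at k=1 ⇒ ρ_J = cos(π/30) ≈ 0.99452.
√(1−ρ_J²) = |sin(π/30)| = 0.104528
ω* = 2 / (1 + 0.104528) = 2 / 1.104528 ≈ 1.81073.
ρ_SOR = ω* − 1 ≈ 0.81073.

ω* = 1.81073, ρ_SOR = 0.81073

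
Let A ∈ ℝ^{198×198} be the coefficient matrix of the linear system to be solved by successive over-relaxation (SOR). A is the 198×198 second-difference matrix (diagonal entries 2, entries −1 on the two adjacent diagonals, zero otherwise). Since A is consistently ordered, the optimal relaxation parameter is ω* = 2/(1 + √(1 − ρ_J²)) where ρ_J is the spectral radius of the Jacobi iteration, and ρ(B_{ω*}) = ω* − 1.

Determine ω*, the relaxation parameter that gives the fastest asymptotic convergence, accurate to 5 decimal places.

spectrum of D⁻¹(L+U) = {cos(kπ/199) : 1≤k≤198}; ρ_J = cos(π/199) = 0.99988.
1 − cos²(π/199) = sin²(π/199) ⇒ √(1−ρ_J²) = sin(π/199) = 0.015786.
Young: ω* = 2/(1+√(1−ρ_J²)) = 2/(1+0.015786) = 2/1.015786 = 1.96892.
Hence ρ(B_{ω*}) = 1.96892 − 1 = 0.96892.

ω* = 1.96892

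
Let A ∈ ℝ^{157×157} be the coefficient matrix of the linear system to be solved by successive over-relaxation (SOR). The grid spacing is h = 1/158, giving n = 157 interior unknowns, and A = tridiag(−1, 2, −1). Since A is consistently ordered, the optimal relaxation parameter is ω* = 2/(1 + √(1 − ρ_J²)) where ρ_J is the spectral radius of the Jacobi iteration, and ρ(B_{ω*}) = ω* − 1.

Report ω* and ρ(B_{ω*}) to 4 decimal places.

B_J for the 157×157 system has eigenvalues cos(kπ/158); ρ_J = cos(π/158) = 0.9998.
√(1−ρ_J²) simplifies to sin(π/158) = 0.01988.
So ω* = 2/1.01988 = 1.9610 (Young).
[ρ_SOR] ω* − 1 = 0.9610.

ω* = 1.9610, ρ_SOR = 0.9610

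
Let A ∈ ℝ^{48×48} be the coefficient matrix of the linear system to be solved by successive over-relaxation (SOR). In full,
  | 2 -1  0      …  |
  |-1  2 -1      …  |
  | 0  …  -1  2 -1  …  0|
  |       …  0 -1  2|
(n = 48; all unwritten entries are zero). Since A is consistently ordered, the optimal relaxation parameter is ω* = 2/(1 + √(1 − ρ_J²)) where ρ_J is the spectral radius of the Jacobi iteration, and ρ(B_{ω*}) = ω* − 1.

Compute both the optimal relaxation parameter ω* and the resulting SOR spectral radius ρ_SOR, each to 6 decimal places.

ω* = 1.879575, ρ_SOR = 0.879575

With n=48, ρ(Jacobi) = cos(π/49) = 0.997945.
√(1 − cos²(π/49)) = sin(π/49) ≈ 0.0640702.
ω* = 2/(1 + 0.0640702) = 2/1.0640702 = 1.879575.
Hence ρ(B_{ω*}) = 1.879575 − 1 = 0.879575.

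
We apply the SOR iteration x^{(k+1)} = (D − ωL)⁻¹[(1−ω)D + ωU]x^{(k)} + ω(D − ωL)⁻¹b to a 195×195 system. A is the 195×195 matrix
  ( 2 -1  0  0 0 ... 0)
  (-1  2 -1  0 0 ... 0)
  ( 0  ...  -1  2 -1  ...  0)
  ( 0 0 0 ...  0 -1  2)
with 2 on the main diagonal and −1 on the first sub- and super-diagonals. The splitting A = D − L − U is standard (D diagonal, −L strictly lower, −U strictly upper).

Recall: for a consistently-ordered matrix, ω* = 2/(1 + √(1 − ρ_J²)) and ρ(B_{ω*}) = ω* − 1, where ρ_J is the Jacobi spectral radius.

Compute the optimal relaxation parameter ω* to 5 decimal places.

ω* = 1.96845

With n=195, ρ(Jacobi) = cos(π/196) = 0.99987.
√(1 − cos²(π/196)) = sin(π/196) ≈ 0.016028.
ω* = 2/(1 + 0.016028) = 2/1.016028 = 1.96845.
ρ(B_{ω*}) = ω*−1 = 0.96845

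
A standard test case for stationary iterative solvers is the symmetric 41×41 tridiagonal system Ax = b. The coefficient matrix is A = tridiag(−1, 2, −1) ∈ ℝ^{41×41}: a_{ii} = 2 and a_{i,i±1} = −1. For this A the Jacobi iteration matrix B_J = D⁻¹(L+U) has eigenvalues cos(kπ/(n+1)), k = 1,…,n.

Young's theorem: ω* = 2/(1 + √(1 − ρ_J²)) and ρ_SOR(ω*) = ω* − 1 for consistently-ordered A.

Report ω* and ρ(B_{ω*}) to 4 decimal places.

ω* = 1.8609, ρ_SOR = 0.8609

ρ_J = max_k |cos(kπ/42)| = cos(π/42) = 0.9972
root = sin(π/42) = 0.07473  (since 1−cos² = sin²).
[ω*] 2 ÷ (1 + 0.07473) = 2 ÷ 1.07473 = 1.8609.
ρ_SOR = ω* − 1 ≈ 0.8609.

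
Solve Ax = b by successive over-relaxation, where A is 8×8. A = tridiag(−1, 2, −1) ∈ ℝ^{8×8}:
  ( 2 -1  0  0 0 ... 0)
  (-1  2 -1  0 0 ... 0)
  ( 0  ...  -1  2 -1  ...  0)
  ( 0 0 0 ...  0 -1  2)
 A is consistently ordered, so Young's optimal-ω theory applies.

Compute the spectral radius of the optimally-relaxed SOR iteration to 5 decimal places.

ρ_J = max_k |cos(kπ/9)| = cos(π/9) = 0.93969
1 − cos²(π/9) = sin²(π/9) ⇒ √(1−ρ_J²) = sin(π/9) = 0.342020.
Young: ω* = 2/(1+√(1−ρ_J²)) = 2/(1+0.342020) = 2/1.342020 = 1.49029.
[ρ_SOR] ω* − 1 = 0.49029.

ρ_SOR = 0.49029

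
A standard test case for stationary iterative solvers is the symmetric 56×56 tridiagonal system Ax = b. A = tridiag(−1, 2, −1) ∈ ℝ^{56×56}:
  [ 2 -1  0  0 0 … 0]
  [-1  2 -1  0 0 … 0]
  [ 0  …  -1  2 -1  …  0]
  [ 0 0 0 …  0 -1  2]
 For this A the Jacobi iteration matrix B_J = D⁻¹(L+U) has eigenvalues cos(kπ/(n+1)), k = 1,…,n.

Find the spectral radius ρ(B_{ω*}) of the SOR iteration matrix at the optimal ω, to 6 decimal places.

ρ_SOR = 0.895577

B_J for the 56×56 system has eigenvalues cos(kπ/57); ρ_J = cos(π/57) = 0.998482.
√(1−ρ_J²) simplifies to sin(π/57) = 0.0550878.
ω* = 2/(1 + 0.0550878) = 2/1.0550878 = 1.895577.
and ρ(B_{ω*}) = 1.895577 − 1 = 0.895577.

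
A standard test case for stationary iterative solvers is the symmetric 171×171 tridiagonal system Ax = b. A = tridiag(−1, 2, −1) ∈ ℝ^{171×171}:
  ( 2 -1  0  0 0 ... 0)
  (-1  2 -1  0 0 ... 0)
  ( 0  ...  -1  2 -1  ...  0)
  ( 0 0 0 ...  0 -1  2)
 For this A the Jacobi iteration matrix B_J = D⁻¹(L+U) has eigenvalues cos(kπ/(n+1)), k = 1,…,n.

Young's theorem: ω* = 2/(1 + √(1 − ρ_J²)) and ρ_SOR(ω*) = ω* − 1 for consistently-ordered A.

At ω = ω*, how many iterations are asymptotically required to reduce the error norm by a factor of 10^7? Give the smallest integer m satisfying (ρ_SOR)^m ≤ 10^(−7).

m = 442

With n=171, ρ(Jacobi) = cos(π/172) = 0.9998332.
√(1−ρ_J²) simplifies to sin(π/172) = 0.0182641.
ω* = 2 / (1 + 0.0182641) = 2 / 1.0182641 ≈ 1.9641270.
ρ_SOR = ω* − 1 ≈ 0.9641270.
7·ln10 = 16.1181; −ln(0.9641270) = 0.0365323; m = ⌈16.1181/0.0365323⌉ = ⌈441.201⌉ = 442.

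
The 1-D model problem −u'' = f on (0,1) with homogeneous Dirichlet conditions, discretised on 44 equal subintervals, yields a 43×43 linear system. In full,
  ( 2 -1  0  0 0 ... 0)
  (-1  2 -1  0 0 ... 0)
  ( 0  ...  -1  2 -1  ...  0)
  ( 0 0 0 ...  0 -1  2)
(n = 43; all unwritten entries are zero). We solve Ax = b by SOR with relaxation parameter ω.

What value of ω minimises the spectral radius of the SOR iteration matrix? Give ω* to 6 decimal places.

ω* = 1.866822

B_J for the 43×43 system has eigenvalues cos(kπ/44); ρ_J = cos(π/44) = 0.997452.
√(1 − cos²(π/44)) = sin(π/44) ≈ 0.0713392.
Young: ω* = 2/(1+√(1−ρ_J²)) = 2/(1+0.0713392) = 2/1.0713392 = 1.866822.
[ρ_SOR] ω* − 1 = 0.866822.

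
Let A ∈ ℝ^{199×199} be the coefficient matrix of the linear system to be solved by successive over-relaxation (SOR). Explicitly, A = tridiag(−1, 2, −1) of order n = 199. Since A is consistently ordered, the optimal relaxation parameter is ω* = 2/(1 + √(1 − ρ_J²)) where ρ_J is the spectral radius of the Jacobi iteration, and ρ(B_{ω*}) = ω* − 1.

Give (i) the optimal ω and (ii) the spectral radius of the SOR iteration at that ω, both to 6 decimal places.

B_J for the 199×199 system has eigenvalues cos(kπ/200); ρ_J = cos(π/200) = 0.999877.
root = sin(π/200) = 0.0157073  (since 1−cos² = sin²).
Young: ω* = 2/(1+√(1−ρ_J²)) = 2/(1+0.0157073) = 2/1.0157073 = 1.969071.
ρ(B_{ω*}) = ω*−1 = 0.969071

ω* = 1.969071, ρ_SOR = 0.969071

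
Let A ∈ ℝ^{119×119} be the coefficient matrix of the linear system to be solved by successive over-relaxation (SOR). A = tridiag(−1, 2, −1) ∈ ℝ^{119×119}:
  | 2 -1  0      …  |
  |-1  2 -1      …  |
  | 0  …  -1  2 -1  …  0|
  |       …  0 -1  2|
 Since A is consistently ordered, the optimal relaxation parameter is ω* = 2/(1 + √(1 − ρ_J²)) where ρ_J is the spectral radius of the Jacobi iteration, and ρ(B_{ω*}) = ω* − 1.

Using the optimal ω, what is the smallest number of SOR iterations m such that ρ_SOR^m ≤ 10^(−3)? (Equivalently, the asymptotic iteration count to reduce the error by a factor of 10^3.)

With n=119, ρ(Jacobi) = cos(π/120) = 0.9996573.
1 − cos²(π/120) = sin²(π/120) ⇒ √(1−ρ_J²) = sin(π/120) = 0.0261769.
ω* = 2 / (1 + 0.0261769) = 2 / 1.0261769 ≈ 1.9489817.
[ρ_SOR] ω* − 1 = 0.9489817.
3·ln10 = 6.90776; −ln(0.9489817) = 0.0523658; m = ⌈6.90776/0.0523658⌉ = ⌈131.914⌉ = 132.

m = 132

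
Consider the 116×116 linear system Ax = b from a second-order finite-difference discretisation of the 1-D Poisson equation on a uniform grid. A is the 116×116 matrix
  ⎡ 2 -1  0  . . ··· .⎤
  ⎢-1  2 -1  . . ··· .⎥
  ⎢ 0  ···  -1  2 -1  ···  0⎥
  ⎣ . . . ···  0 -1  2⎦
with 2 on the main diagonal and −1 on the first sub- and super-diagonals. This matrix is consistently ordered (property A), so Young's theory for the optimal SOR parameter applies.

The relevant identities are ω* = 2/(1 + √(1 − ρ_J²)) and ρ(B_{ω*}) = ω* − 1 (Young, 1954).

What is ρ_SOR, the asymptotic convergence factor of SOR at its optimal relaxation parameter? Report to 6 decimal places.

ρ_SOR = 0.947708

[ρ_J] n=116: ρ(B_J) = cos(π/(n+1)) = cos(π/117) = 0.999640.
√(1 − cos²(π/117)) = sin(π/117) ≈ 0.0268480.
[ω*] 2 ÷ (1 + 0.0268480) = 2 ÷ 1.0268480 = 1.947708.
and ρ(B_{ω*}) = 1.947708 − 1 = 0.947708.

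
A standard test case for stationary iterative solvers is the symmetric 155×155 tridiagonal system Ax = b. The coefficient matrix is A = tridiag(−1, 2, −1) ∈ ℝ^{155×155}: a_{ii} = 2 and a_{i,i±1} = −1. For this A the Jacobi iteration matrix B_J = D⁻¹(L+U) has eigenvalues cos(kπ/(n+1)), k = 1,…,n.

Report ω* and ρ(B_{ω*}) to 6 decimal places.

ω* = 1.960521, ρ_SOR = 0.960521

½·tridiag(1,0,1) at n=155: λ_k = cos(kπ/156); max |λ| at k=1 ⇒ ρ_J = cos(π/156) ≈ 0.999797.
√(1−ρ_J²) = |sin(π/156)| = 0.0201371
ω* = 2 / (1 + 0.0201371) = 2 / 1.0201371 ≈ 1.960521.
ρ_SOR = ω* − 1 ≈ 0.960521.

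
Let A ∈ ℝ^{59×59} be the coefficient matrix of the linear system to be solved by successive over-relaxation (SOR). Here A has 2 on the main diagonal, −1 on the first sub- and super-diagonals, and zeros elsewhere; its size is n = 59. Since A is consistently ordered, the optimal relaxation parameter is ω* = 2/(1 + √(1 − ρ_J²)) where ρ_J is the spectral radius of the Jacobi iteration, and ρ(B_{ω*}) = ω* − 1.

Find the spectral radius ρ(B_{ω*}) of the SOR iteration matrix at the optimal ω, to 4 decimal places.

ρ_J = max_k |cos(kπ/60)| = cos(π/60) = 0.9986
root = sin(π/60) = 0.05234  (since 1−cos² = sin²).
Then 2/(1+√(1−ρ_J²)) = 2/(1+0.05234); ω* = 2/1.05234 = 1.9005.
At ω = 1.9005 every |λ(B_ω)| = ω−1, so ρ_SOR = 0.9005.

ρ_SOR = 0.9005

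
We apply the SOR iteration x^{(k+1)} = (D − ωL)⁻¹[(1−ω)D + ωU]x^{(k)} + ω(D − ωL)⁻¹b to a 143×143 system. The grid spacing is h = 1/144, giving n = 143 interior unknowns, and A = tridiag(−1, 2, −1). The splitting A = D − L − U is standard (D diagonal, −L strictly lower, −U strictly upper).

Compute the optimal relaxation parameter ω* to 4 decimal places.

[ρ_J] n=143: ρ(B_J) = cos(π/(n+1)) = cos(π/144) = 0.9998.
√(1−ρ_J²) = |sin(π/144)| = 0.02181
So ω* = 2/1.02181 = 1.9573 (Young).
ρ_SOR = ω* − 1 = 1.9573 − 1 = 0.9573.

ω* = 1.9573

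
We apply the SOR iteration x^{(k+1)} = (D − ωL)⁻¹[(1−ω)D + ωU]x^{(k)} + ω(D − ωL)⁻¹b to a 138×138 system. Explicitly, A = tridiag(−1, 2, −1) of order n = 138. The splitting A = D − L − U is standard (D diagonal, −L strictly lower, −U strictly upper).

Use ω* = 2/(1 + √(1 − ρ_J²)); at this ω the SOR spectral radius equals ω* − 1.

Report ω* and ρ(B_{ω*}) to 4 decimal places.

n=138: λ(B_J) = 1 − λ(A)/2 = cos(kπ/139); k=1 gives ρ_J = 0.9997.
root = sin(π/139) = 0.02260  (since 1−cos² = sin²).
ω* = 2/(1+0.02260) = 1.9558
Hence ρ(B_{ω*}) = 1.9558 − 1 = 0.9558.

ω* = 1.9558, ρ_SOR = 0.9558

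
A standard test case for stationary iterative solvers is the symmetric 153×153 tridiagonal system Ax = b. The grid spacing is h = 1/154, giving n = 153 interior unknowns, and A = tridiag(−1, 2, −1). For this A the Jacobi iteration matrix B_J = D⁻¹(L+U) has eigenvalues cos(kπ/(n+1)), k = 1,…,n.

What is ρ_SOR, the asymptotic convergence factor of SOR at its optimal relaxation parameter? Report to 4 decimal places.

ρ_SOR = 0.9600

½·tridiag(1,0,1) at n=153: λ_k = cos(kπ/154); max |λ| at k=1 ⇒ ρ_J = cos(π/154) ≈ 0.9998.
√(1−ρ_J²) = |sin(π/154)| = 0.02040
[ω*] 2 ÷ (1 + 0.02040) = 2 ÷ 1.02040 = 1.9600.
Hence ρ(B_{ω*}) = 1.9600 − 1 = 0.9600.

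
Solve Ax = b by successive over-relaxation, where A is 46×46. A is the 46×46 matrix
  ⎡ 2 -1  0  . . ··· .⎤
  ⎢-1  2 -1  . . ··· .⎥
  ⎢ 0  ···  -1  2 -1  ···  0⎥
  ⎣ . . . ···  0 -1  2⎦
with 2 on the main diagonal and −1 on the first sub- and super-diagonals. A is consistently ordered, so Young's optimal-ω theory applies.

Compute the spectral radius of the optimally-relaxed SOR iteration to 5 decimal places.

ρ_SOR = 0.87478

ρ_J = max_k |cos(kπ/47)| = cos(π/47) = 0.99777
√(1−ρ_J²) = |sin(π/47)| = 0.066793
Then 2/(1+√(1−ρ_J²)) = 2/(1+0.066793); ω* = 2/1.066793 = 1.87478.
ρ_SOR = ω* − 1 = 1.87478 − 1 = 0.87478.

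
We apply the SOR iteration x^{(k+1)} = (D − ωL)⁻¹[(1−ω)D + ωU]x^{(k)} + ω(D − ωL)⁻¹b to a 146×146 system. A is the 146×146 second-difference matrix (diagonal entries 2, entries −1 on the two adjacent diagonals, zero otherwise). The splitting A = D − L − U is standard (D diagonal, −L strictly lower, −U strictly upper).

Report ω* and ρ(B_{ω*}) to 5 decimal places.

ω* = 1.95815, ρ_SOR = 0.95815

n=146: λ(B_J) = 1 − λ(A)/2 = cos(kπ/147); k=1 gives ρ_J = 0.99977.
√(1−ρ_J²) = |sin(π/147)| = 0.021370
ω* = 2/(1+0.021370) = 1.95815
ρ_SOR = ω* − 1 ≈ 0.95815.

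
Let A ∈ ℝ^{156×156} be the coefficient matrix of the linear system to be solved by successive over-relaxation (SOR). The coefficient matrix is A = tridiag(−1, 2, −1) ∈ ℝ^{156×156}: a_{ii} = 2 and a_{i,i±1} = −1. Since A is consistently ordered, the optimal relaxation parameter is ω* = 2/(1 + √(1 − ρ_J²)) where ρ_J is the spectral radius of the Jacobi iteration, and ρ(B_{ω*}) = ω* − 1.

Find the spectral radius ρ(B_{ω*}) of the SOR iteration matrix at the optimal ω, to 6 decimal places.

ρ_SOR = 0.960767

[ρ_J] n=156: ρ(B_J) = cos(π/(n+1)) = cos(π/157) = 0.999800.
√(1 − cos²(π/157)) = sin(π/157) ≈ 0.0200088.
ω* = 2/(1+0.0200088) = 1.960767
[ρ_SOR] ω* − 1 = 0.960767.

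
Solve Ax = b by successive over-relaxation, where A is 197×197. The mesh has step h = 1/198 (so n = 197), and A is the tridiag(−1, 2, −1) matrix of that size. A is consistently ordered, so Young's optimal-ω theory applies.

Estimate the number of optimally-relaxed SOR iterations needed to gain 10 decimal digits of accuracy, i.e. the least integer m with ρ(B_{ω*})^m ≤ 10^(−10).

With n=197, ρ(Jacobi) = cos(π/198) = 0.9998741.
1 − cos²(π/198) = sin²(π/198) ⇒ √(1−ρ_J²) = sin(π/198) = 0.0158660.
Young: ω* = 2/(1+√(1−ρ_J²)) = 2/(1+0.0158660) = 2/1.0158660 = 1.9687636.
At ω = 1.9687636 every |λ(B_ω)| = ω−1, so ρ_SOR = 0.9687636.
Need (0.9687636)^m ≤ 10^(−10): m ≥ 10·ln10/|ln 0.9687636| = 23.0259/0.0317347 = 725.575 ⇒ m = 726.

m = 726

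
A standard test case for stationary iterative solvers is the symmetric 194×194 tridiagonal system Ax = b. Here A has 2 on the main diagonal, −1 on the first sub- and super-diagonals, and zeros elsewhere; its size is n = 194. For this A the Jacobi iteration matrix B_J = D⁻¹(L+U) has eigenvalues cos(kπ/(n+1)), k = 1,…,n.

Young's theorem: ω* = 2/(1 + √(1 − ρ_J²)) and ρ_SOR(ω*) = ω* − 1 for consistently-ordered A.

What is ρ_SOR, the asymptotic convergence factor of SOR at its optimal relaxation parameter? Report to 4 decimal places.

ρ_SOR = 0.9683

ρ_J = max_k |cos(kπ/195)| = cos(π/195) = 0.9999
√(1−ρ_J²) simplifies to sin(π/195) = 0.01611.
Young: ω* = 2/(1+√(1−ρ_J²)) = 2/(1+0.01611) = 2/1.01611 = 1.9683.
ρ_SOR = ω* − 1 = 1.9683 − 1 = 0.9683.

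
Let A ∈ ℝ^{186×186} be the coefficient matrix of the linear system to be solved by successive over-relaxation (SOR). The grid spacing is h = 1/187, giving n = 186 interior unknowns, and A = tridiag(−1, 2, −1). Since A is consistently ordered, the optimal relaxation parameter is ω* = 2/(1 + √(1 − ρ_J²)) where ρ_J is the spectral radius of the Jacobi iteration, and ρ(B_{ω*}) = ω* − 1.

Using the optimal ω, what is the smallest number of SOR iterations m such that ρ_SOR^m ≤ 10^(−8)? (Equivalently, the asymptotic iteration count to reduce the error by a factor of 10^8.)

[ρ_J] n=186: ρ(B_J) = cos(π/(n+1)) = cos(π/187) = 0.9998589.
√(1−ρ_J²) = |sin(π/187)| = 0.0167992
Then 2/(1+√(1−ρ_J²)) = 2/(1+0.0167992); ω* = 2/1.0167992 = 1.9669567.
ρ_SOR = ω* − 1 = 1.9669567 − 1 = 0.9669567.
For 8 digits: m = 8·ln10 / (−ln 0.9669567) = 18.4207/0.0336016 = 548.209; round up → m = 549.

m = 549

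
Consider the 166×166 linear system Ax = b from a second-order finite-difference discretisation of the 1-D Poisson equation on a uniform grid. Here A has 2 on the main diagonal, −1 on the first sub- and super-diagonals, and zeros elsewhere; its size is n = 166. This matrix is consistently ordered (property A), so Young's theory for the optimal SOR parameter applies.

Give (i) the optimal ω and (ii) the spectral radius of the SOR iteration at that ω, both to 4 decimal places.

ω* = 1.9631, ρ_SOR = 0.9631

B_J for the 166×166 system has eigenvalues cos(kπ/167); ρ_J = cos(π/167) = 0.9998.
root = sin(π/167) = 0.01881  (since 1−cos² = sin²).
So ω* = 2/1.01881 = 1.9631 (Young).
At ω = 1.9631 every |λ(B_ω)| = ω−1, so ρ_SOR = 0.9631.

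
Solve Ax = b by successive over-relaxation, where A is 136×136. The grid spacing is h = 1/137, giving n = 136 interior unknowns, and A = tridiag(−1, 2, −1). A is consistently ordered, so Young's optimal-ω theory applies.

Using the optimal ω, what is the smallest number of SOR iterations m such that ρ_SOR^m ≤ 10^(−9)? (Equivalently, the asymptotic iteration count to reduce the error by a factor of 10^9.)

m = 452

spectrum of D⁻¹(L+U) = {cos(kπ/137) : 1≤k≤136}; ρ_J = cos(π/137) = 0.9997371.
√(1 − cos²(π/137)) = sin(π/137) ≈ 0.0229293.
So ω* = 2/1.0229293 = 1.9551693 (Young).
ρ(B_{ω*}) = ω*−1 = 0.9551693
Need (0.9551693)^m ≤ 10^(−9): m ≥ 9·ln10/|ln 0.9551693| = 20.7233/0.0458667 = 451.816 ⇒ m = 452.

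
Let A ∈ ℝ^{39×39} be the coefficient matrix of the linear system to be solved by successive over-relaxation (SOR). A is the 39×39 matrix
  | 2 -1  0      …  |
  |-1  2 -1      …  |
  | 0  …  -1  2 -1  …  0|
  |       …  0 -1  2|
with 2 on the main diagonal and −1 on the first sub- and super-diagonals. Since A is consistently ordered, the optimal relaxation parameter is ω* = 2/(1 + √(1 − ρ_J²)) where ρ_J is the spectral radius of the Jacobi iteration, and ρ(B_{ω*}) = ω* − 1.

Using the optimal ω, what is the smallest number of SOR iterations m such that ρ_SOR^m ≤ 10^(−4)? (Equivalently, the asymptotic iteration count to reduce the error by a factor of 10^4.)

m = 59

n=39: λ(B_J) = 1 − λ(A)/2 = cos(kπ/40); k=1 gives ρ_J = 0.9969173.
√(1 − cos²(π/40)) = sin(π/40) ≈ 0.0784591.
So ω* = 2/1.0784591 = 1.8544978 (Young).
and ρ(B_{ω*}) = 1.8544978 − 1 = 0.8544978.
m ≥ 4·ln10 / (−ln 0.8544978) = 58.575; smallest integer m = 59.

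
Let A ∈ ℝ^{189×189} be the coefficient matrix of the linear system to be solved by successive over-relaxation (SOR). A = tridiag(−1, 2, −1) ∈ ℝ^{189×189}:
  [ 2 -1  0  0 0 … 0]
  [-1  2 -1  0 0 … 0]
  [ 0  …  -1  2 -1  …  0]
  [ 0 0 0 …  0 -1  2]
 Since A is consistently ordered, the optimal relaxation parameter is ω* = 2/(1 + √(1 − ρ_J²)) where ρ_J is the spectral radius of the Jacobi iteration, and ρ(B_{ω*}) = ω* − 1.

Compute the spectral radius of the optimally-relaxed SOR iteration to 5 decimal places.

B_J for the 189×189 system has eigenvalues cos(kπ/190); ρ_J = cos(π/190) = 0.99986.
1 − cos²(π/190) = sin²(π/190) ⇒ √(1−ρ_J²) = sin(π/190) = 0.016534.
ω* = 2/(1+0.016534) = 1.96747
and ρ(B_{ω*}) = 1.96747 − 1 = 0.96747.

ρ_SOR = 0.96747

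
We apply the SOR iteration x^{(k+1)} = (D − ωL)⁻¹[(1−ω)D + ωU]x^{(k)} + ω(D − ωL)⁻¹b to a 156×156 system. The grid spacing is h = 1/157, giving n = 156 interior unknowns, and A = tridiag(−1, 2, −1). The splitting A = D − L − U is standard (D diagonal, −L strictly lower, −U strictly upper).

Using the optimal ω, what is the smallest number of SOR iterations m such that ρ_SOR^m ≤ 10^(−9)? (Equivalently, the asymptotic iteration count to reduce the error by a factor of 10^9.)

½·tridiag(1,0,1) at n=156: λ_k = cos(kπ/157); max |λ| at k=1 ⇒ ρ_J = cos(π/157) ≈ 0.9997998.
1 − cos²(π/157) = sin²(π/157) ⇒ √(1−ρ_J²) = sin(π/157) = 0.0200088.
ω* = 2/(1+0.0200088) = 1.9607674
[ρ_SOR] ω* − 1 = 0.9607674.
m ≥ 9·ln10 / (−ln 0.9607674) = 517.786; smallest integer m = 518.

m = 518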